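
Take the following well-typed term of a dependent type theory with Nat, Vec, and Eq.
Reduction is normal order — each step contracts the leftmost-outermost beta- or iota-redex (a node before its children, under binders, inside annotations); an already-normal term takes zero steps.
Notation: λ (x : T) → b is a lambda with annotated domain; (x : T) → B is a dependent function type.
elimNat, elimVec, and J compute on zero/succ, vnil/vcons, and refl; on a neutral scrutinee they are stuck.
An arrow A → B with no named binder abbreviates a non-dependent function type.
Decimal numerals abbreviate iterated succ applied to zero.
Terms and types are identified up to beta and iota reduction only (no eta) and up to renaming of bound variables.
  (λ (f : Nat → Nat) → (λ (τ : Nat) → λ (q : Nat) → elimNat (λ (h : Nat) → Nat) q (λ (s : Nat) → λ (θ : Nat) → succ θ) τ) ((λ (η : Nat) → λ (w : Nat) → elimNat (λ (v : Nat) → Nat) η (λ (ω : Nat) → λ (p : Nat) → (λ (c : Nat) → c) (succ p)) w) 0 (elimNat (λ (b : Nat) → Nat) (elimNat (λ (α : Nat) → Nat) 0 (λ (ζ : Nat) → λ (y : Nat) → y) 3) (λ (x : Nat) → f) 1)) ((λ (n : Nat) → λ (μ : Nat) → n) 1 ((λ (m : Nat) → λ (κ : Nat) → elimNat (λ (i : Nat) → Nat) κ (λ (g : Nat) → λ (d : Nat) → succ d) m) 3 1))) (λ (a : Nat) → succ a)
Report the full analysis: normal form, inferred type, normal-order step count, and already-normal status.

reduced normal form:
  2
inferred type:
  Nat
steps to reach normal form (normal order): 30
started in normal form: no
first redex: a beta-redex


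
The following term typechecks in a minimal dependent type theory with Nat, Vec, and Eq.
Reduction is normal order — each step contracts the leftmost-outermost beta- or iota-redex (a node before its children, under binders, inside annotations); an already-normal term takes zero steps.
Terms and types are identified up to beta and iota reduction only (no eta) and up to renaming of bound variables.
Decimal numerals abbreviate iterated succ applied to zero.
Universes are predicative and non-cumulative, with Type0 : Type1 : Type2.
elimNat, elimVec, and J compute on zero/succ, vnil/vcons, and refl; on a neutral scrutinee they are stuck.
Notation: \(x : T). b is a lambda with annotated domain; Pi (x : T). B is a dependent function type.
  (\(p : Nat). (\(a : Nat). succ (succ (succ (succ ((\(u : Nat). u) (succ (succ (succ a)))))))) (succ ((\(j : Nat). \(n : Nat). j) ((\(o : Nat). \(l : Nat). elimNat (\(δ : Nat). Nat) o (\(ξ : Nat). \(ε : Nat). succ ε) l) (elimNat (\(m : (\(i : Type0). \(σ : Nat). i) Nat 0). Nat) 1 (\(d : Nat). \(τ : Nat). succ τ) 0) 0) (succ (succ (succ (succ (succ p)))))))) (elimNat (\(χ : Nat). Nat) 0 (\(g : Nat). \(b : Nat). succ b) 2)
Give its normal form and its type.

reduced normal form:
  9
the term's type:
  Nat


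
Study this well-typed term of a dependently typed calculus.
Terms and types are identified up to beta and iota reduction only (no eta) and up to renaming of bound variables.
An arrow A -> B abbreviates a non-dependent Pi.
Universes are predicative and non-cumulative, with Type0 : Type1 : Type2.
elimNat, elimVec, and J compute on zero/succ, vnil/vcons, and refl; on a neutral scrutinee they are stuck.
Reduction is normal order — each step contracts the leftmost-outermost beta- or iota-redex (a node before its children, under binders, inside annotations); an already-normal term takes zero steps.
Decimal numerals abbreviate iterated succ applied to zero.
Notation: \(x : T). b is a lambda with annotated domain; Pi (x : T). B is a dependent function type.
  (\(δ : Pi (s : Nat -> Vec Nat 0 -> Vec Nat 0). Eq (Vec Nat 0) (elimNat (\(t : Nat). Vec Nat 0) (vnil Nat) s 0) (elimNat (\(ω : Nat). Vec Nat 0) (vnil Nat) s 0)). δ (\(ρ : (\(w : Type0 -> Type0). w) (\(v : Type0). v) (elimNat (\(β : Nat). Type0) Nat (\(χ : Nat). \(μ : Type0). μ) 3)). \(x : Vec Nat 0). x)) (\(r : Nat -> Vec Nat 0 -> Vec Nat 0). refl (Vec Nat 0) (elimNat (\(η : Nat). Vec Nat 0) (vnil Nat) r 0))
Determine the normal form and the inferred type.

reduced normal form:
  refl (Vec Nat 0) (vnil Nat)
inferred type:
  Eq (Vec Nat 0) (vnil Nat) (vnil Nat)
observation: normalization takes exactly 3 steps under the normal-order strategy.


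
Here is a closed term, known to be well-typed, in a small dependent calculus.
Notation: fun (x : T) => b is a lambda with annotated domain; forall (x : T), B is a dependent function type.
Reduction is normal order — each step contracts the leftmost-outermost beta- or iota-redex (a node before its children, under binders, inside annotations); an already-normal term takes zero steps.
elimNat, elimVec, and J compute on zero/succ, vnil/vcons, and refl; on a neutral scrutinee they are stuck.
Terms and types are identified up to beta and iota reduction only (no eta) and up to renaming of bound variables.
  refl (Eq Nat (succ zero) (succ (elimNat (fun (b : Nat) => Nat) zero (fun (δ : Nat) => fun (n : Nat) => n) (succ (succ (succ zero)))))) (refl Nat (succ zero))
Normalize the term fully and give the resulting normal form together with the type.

normal form:
  refl (Eq Nat (succ zero) (succ zero)) (refl Nat (succ zero))
inferred type:
  Eq (Eq Nat (succ zero) (succ zero)) (refl Nat (succ zero)) (refl Nat (succ zero))
observation: reduction starts at an elimNat iota-redex, and 10 normal-order steps reach the normal form.


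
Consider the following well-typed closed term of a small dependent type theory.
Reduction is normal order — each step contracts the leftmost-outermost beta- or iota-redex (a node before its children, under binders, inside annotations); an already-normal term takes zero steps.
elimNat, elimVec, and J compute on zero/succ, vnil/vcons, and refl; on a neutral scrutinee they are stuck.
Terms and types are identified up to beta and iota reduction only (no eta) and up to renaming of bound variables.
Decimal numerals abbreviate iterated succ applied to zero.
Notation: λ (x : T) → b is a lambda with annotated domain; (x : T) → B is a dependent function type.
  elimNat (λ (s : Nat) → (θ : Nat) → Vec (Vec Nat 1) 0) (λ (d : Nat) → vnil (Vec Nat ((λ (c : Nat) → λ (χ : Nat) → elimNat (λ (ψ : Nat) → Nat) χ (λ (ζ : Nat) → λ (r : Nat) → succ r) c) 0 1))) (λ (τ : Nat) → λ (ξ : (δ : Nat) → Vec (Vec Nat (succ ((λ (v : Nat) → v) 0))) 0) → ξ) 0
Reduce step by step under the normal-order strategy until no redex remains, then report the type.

normal-order reduction:
  elimNat (λ (s : Nat) → (θ : Nat) → Vec (Vec Nat 1) 0) (λ (d : Nat) → vnil (Vec Nat ((λ (c : Nat) → λ (χ : Nat) → elimNat (λ (ψ : Nat) → Nat) χ (λ (ζ : Nat) → λ (r : Nat) → succ r) c) 0 1))) (λ (τ : Nat) → λ (ξ : (δ : Nat) → Vec (Vec Nat (succ ((λ (v : Nat) → v) 0))) 0) → ξ) 0
  ~> λ (s : Nat) → vnil (Vec Nat ((λ (θ : Nat) → λ (d : Nat) → elimNat (λ (c : Nat) → Nat) d (λ (χ : Nat) → λ (ψ : Nat) → succ ψ) θ) 0 1))
  ~> λ (s : Nat) → vnil (Vec Nat ((λ (θ : Nat) → elimNat (λ (d : Nat) → Nat) θ (λ (c : Nat) → λ (χ : Nat) → succ χ) 0) 1))
  ~> λ (s : Nat) → vnil (Vec Nat (elimNat (λ (θ : Nat) → Nat) 1 (λ (d : Nat) → λ (c : Nat) → succ c) 0))
  ~> λ (s : Nat) → vnil (Vec Nat 1)
type:
  (s : Nat) → Vec (Vec Nat 1) 0


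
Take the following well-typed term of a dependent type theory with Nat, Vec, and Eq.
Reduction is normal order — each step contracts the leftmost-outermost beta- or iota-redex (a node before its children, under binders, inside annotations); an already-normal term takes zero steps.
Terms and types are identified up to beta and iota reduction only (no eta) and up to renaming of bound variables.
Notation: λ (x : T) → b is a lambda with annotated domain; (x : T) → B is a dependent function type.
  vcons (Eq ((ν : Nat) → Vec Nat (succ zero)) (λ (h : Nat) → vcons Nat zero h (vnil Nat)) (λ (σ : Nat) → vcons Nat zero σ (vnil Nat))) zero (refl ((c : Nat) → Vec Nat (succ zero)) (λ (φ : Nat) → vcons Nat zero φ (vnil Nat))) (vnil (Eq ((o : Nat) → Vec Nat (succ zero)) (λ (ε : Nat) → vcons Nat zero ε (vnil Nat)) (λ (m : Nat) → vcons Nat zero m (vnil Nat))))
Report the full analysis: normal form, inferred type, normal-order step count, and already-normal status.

resulting normal form:
  vcons (Eq ((ν : Nat) → Vec Nat (succ zero)) (λ (h : Nat) → vcons Nat zero h (vnil Nat)) (λ (σ : Nat) → vcons Nat zero σ (vnil Nat))) zero (refl ((c : Nat) → Vec Nat (succ zero)) (λ (φ : Nat) → vcons Nat zero φ (vnil Nat))) (vnil (Eq ((o : Nat) → Vec Nat (succ zero)) (λ (ε : Nat) → vcons Nat zero ε (vnil Nat)) (λ (m : Nat) → vcons Nat zero m (vnil Nat))))
inferred type:
  Vec (Eq ((ν : Nat) → Vec Nat (succ zero)) (λ (h : Nat) → vcons Nat zero h (vnil Nat)) (λ (σ : Nat) → vcons Nat zero σ (vnil Nat))) (succ zero)
reduction steps (normal order): 0
term was already normal: yes


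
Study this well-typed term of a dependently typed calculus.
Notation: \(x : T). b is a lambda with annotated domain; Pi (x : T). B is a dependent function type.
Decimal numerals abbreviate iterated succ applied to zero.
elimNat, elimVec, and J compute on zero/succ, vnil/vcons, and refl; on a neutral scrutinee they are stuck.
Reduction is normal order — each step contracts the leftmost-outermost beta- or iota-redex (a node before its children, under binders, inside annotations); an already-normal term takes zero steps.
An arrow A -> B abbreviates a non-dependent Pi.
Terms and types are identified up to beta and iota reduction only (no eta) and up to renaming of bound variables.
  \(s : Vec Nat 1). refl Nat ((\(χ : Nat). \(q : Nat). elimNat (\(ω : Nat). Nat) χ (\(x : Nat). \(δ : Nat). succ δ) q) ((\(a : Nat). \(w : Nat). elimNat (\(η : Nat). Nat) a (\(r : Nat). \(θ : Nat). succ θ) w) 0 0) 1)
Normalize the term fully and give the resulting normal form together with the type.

resulting normal form:
  \(s : Vec Nat 1). refl Nat 1
type:
  Vec Nat 1 -> Eq Nat 1 1


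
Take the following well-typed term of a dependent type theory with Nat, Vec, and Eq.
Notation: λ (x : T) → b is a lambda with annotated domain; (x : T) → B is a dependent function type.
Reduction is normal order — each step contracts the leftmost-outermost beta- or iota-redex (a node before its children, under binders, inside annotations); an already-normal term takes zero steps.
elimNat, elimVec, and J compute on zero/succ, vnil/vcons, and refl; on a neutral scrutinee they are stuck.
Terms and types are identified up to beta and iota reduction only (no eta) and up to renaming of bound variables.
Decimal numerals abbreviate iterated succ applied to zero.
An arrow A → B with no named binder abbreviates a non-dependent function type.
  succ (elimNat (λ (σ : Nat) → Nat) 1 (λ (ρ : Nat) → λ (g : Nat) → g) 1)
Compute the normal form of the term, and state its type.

reduced normal form:
  2
the term's type:
  Nat
observation: the first redex contracted is an elimNat iota-redex; the normal form is reached in 4 normal-order steps.


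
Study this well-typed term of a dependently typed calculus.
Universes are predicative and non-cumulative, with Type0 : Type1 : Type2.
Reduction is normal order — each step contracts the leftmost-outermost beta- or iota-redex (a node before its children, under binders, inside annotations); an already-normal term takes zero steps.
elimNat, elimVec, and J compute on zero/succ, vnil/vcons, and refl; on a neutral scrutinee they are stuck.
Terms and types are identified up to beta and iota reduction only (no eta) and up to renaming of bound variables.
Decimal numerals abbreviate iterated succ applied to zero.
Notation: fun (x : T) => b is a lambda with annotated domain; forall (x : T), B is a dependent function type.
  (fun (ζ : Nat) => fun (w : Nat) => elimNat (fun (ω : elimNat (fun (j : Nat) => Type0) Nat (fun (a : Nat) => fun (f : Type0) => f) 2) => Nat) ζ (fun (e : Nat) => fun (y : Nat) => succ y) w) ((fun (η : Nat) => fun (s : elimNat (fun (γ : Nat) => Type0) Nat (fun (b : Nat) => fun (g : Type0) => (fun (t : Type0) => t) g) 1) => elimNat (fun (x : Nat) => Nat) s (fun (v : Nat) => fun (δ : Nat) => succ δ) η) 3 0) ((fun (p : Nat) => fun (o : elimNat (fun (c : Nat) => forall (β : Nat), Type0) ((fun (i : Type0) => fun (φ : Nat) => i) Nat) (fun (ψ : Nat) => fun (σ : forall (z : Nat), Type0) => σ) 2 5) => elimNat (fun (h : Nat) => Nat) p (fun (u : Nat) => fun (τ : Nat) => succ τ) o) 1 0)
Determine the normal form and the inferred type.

normal form:
  4
inferred type:
  Nat
observation: 28 normal-order steps normalize the term, beginning with a beta-redex.


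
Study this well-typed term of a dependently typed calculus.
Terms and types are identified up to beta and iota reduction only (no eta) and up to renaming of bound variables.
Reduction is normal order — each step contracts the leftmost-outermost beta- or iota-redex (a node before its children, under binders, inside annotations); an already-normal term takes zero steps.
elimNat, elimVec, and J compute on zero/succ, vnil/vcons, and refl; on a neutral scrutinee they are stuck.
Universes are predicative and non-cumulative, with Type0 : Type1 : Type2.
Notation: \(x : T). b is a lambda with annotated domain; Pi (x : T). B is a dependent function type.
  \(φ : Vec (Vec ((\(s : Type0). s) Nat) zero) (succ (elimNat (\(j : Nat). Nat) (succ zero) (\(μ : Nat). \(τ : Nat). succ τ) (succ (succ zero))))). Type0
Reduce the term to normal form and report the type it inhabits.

normal form:
  \(φ : Vec (Vec Nat zero) (succ (succ (succ (succ zero))))). Type0
inferred type:
  Pi (φ : Vec (Vec Nat zero) (succ (succ (succ (succ zero))))). Type1
observation: 8 normal-order steps separate the term from its normal form.


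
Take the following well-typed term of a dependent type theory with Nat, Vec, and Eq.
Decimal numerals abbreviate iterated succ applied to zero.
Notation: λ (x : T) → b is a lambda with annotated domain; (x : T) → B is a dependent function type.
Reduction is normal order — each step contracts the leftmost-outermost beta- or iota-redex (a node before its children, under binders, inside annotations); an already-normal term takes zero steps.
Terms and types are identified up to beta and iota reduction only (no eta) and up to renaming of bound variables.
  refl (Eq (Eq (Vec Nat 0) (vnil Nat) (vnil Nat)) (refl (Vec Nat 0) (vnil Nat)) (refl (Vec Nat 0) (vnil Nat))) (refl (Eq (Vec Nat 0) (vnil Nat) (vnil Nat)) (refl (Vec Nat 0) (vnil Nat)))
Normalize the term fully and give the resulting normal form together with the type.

reduced normal form:
  refl (Eq (Eq (Vec Nat 0) (vnil Nat) (vnil Nat)) (refl (Vec Nat 0) (vnil Nat)) (refl (Vec Nat 0) (vnil Nat))) (refl (Eq (Vec Nat 0) (vnil Nat) (vnil Nat)) (refl (Vec Nat 0) (vnil Nat)))
inferred type:
  Eq (Eq (Eq (Vec Nat 0) (vnil Nat) (vnil Nat)) (refl (Vec Nat 0) (vnil Nat)) (refl (Vec Nat 0) (vnil Nat))) (refl (Eq (Vec Nat 0) (vnil Nat) (vnil Nat)) (refl (Vec Nat 0) (vnil Nat))) (refl (Eq (Vec Nat 0) (vnil Nat) (vnil Nat)) (refl (Vec Nat 0) (vnil Nat)))


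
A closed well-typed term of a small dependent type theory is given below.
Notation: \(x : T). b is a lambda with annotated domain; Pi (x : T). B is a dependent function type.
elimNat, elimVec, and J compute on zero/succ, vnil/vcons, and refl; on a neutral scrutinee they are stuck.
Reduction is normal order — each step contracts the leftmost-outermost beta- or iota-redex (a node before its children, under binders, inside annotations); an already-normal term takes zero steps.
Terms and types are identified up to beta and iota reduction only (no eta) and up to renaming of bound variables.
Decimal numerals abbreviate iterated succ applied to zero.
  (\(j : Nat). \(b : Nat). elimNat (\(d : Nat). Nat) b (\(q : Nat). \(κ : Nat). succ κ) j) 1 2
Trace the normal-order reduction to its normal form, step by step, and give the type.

reduction (normal order):
  (\(j : Nat). \(b : Nat). elimNat (\(d : Nat). Nat) b (\(q : Nat). \(κ : Nat). succ κ) j) 1 2
  ~> (\(j : Nat). elimNat (\(b : Nat). Nat) j (\(d : Nat). \(q : Nat). succ q) 1) 2
  ~> elimNat (\(j : Nat). Nat) 2 (\(b : Nat). \(d : Nat). succ d) 1
  ~> (\(j : Nat). \(b : Nat). succ b) 0 (elimNat (\(d : Nat). Nat) 2 (\(q : Nat). \(κ : Nat). succ κ) 0)
  ~> (\(j : Nat). succ j) (elimNat (\(b : Nat). Nat) 2 (\(d : Nat). \(q : Nat). succ q) 0)
  ~> succ (elimNat (\(j : Nat). Nat) 2 (\(b : Nat). \(d : Nat). succ d) 0)
  ~> 3
type:
  Nat


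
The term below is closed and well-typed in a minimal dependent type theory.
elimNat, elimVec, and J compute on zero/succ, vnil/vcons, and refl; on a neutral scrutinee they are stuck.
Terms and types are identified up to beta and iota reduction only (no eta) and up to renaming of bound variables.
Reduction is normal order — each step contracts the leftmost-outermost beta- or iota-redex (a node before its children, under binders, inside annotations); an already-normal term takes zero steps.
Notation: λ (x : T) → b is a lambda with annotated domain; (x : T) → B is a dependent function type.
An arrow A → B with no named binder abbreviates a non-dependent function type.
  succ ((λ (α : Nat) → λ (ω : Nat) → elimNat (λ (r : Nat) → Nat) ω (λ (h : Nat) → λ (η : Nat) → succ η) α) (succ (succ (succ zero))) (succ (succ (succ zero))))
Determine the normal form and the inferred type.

reduced normal form:
  succ (succ (succ (succ (succ (succ (succ zero))))))
the term's type:
  Nat


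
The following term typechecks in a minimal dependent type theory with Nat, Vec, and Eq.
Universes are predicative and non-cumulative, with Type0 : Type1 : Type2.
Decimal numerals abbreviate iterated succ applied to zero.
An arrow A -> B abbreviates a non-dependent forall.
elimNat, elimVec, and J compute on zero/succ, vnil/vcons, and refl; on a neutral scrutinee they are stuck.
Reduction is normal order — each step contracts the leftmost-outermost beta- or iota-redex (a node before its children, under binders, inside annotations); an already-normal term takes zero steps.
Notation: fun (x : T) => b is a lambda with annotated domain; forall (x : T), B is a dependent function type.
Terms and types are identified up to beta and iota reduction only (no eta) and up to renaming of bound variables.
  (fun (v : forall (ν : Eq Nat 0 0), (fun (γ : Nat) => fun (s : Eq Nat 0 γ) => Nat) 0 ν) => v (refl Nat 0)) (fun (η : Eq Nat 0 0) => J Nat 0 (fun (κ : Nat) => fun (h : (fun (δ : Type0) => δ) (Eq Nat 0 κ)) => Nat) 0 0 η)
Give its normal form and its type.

normal form:
  0
the term's type:
  Nat


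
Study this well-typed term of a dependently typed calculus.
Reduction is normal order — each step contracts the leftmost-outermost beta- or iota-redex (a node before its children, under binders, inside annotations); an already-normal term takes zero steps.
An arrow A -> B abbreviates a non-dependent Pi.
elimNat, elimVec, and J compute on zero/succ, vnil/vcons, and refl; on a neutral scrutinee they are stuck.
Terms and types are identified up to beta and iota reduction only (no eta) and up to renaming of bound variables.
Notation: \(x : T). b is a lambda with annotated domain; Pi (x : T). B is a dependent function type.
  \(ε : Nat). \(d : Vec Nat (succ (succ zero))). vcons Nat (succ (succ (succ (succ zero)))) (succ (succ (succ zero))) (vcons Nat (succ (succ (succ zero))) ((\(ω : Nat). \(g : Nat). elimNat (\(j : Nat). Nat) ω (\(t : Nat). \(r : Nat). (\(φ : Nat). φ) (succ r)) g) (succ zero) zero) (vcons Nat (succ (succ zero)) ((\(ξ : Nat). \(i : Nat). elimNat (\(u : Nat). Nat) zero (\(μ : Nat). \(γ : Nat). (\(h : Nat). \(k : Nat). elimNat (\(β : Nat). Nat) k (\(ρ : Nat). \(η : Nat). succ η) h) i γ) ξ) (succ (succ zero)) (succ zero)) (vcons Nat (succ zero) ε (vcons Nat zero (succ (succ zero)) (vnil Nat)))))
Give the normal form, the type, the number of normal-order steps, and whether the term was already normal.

resulting normal form:
  \(ε : Nat). \(d : Vec Nat (succ (succ zero))). vcons Nat (succ (succ (succ (succ zero)))) (succ (succ (succ zero))) (vcons Nat (succ (succ (succ zero))) (succ zero) (vcons Nat (succ (succ zero)) (succ (succ zero)) (vcons Nat (succ zero) ε (vcons Nat zero (succ (succ zero)) (vnil Nat)))))
the term's type:
  Nat -> Vec Nat (succ (succ zero)) -> Vec Nat (succ (succ (succ (succ (succ zero)))))
normal-order step count: 24
already normal: no
first redex: a beta-redex


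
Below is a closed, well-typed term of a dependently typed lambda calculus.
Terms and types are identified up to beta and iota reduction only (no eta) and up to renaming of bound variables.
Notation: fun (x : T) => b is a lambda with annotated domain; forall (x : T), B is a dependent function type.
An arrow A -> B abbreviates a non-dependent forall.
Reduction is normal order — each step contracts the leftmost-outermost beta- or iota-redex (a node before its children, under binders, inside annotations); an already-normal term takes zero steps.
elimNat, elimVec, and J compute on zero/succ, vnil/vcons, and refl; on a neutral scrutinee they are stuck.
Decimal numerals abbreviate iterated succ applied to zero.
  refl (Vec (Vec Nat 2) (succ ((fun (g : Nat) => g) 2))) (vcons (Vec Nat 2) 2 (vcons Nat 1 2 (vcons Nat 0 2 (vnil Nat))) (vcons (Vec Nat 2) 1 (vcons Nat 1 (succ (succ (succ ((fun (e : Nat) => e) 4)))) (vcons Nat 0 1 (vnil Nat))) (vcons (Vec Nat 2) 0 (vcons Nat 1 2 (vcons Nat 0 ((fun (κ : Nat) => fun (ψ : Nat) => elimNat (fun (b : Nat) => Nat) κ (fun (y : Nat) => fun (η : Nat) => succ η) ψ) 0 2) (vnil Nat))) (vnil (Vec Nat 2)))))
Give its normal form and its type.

normal form:
  refl (Vec (Vec Nat 2) 3) (vcons (Vec Nat 2) 2 (vcons Nat 1 2 (vcons Nat 0 2 (vnil Nat))) (vcons (Vec Nat 2) 1 (vcons Nat 1 7 (vcons Nat 0 1 (vnil Nat))) (vcons (Vec Nat 2) 0 (vcons Nat 1 2 (vcons Nat 0 2 (vnil Nat))) (vnil (Vec Nat 2)))))
the term's type:
  Eq (Vec (Vec Nat 2) 3) (vcons (Vec Nat 2) 2 (vcons Nat 1 2 (vcons Nat 0 2 (vnil Nat))) (vcons (Vec Nat 2) 1 (vcons Nat 1 7 (vcons Nat 0 1 (vnil Nat))) (vcons (Vec Nat 2) 0 (vcons Nat 1 2 (vcons Nat 0 2 (vnil Nat))) (vnil (Vec Nat 2))))) (vcons (Vec Nat 2) 2 (vcons Nat 1 2 (vcons Nat 0 2 (vnil Nat))) (vcons (Vec Nat 2) 1 (vcons Nat 1 7 (vcons Nat 0 1 (vnil Nat))) (vcons (Vec Nat 2) 0 (vcons Nat 1 2 (vcons Nat 0 2 (vnil Nat))) (vnil (Vec Nat 2)))))
observation: normalization takes exactly 11 steps under the normal-order strategy.


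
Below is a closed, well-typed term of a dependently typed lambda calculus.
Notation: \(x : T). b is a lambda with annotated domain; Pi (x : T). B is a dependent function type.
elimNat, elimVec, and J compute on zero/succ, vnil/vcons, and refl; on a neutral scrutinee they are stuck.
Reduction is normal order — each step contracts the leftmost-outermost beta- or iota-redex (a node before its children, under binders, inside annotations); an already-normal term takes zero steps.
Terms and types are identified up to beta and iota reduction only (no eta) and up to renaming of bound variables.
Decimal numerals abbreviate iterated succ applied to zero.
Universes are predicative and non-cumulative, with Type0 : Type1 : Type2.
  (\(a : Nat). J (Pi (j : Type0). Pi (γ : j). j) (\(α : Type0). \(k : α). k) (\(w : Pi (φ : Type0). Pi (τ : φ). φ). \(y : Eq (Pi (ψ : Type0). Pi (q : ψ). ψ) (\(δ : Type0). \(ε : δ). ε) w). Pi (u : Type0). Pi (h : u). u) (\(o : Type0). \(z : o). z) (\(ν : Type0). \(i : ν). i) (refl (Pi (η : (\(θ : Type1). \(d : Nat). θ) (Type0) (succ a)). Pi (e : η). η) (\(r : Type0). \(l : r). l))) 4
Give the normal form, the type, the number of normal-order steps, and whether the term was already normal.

resulting normal form:
  \(a : Type0). \(j : a). j
inferred type:
  Pi (a : Type0). Pi (j : a). a
steps to reach normal form (normal order): 2
already normal: no
first redex: a beta-redex


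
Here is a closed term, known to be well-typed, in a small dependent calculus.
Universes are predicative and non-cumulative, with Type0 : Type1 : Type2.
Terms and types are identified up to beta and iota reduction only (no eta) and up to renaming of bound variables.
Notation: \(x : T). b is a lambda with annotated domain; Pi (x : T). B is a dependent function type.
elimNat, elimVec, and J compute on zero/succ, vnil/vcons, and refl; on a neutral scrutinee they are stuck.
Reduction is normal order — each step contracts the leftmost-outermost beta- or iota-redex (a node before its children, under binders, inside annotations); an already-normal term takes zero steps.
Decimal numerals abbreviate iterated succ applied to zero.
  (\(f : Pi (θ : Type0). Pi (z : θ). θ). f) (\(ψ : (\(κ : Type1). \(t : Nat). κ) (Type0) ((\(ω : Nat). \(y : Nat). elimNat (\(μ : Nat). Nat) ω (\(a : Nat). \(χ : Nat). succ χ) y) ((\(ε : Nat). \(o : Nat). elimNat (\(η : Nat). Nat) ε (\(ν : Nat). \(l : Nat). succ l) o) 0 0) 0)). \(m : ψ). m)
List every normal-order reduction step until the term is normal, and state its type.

reduction (normal order):
  (\(f : Pi (θ : Type0). Pi (z : θ). θ). f) (\(ψ : (\(κ : Type1). \(t : Nat). κ) (Type0) ((\(ω : Nat). \(y : Nat). elimNat (\(μ : Nat). Nat) ω (\(a : Nat). \(χ : Nat). succ χ) y) ((\(ε : Nat). \(o : Nat). elimNat (\(η : Nat). Nat) ε (\(ν : Nat). \(l : Nat). succ l) o) 0 0) 0)). \(m : ψ). m)
  ~> \(f : (\(θ : Type1). \(z : Nat). θ) (Type0) ((\(ψ : Nat). \(κ : Nat). elimNat (\(t : Nat). Nat) ψ (\(ω : Nat). \(y : Nat). succ y) κ) ((\(μ : Nat). \(a : Nat). elimNat (\(χ : Nat). Nat) μ (\(ε : Nat). \(o : Nat). succ o) a) 0 0) 0)). \(η : f). η
  ~> \(f : (\(θ : Nat). Type0) ((\(z : Nat). \(ψ : Nat). elimNat (\(κ : Nat). Nat) z (\(t : Nat). \(ω : Nat). succ ω) ψ) ((\(y : Nat). \(μ : Nat). elimNat (\(a : Nat). Nat) y (\(χ : Nat). \(ε : Nat). succ ε) μ) 0 0) 0)). \(o : f). o
  ~> \(f : Type0). \(θ : f). θ
inferred type:
  Pi (f : Type0). Pi (θ : f). f


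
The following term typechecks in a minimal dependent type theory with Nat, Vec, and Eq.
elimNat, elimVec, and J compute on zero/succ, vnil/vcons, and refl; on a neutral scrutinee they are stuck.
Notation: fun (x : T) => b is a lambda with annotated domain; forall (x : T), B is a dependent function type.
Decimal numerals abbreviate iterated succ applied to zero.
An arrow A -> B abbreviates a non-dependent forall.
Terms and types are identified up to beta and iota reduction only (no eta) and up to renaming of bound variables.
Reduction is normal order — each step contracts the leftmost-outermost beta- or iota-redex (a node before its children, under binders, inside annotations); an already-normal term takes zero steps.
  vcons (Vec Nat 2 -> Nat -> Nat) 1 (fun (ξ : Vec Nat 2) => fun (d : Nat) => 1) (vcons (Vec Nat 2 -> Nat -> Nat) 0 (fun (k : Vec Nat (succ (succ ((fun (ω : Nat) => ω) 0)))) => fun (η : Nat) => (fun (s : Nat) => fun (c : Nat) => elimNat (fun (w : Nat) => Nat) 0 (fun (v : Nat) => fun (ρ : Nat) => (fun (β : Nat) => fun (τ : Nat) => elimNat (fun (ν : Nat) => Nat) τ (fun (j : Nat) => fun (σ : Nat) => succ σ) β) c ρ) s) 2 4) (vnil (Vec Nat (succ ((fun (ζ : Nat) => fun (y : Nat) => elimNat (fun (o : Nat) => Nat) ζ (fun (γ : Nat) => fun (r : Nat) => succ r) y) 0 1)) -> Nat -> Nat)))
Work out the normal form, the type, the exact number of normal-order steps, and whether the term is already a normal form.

reduced normal form:
  vcons (Vec Nat 2 -> Nat -> Nat) 1 (fun (ξ : Vec Nat 2) => fun (d : Nat) => 1) (vcons (Vec Nat 2 -> Nat -> Nat) 0 (fun (k : Vec Nat 2) => fun (ω : Nat) => 8) (vnil (Vec Nat 2 -> Nat -> Nat)))
inferred type:
  Vec (Vec Nat 2 -> Nat -> Nat) 2
reduction steps (normal order): 46
term was already normal: no
first contracted redex: a beta-redex


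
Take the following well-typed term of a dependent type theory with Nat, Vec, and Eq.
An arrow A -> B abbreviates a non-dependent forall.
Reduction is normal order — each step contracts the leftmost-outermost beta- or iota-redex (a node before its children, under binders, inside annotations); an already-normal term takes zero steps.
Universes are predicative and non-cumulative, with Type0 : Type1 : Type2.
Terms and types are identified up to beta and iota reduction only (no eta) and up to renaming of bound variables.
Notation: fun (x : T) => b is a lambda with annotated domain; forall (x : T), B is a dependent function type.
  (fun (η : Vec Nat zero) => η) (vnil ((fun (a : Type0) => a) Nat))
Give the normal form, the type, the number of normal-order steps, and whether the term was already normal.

reduced normal form:
  vnil Nat
type:
  Vec Nat zero
steps to reach normal form (normal order): 2
started in normal form: no
first contracted redex: a beta-redex


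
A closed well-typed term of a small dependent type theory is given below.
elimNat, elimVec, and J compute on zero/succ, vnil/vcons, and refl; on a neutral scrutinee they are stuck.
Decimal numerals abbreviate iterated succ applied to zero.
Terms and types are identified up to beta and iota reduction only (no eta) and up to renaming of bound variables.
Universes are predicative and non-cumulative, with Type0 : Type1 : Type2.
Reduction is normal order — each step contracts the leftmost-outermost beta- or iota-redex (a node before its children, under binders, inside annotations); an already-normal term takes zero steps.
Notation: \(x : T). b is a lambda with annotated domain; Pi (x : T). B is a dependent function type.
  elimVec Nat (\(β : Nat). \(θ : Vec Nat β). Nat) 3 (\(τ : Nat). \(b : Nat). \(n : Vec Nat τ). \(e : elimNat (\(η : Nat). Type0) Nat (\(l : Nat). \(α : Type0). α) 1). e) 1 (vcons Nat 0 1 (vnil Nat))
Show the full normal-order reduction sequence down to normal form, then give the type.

normal-order reduction sequence:
  elimVec Nat (\(β : Nat). \(θ : Vec Nat β). Nat) 3 (\(τ : Nat). \(b : Nat). \(n : Vec Nat τ). \(e : elimNat (\(η : Nat). Type0) Nat (\(l : Nat). \(α : Type0). α) 1). e) 1 (vcons Nat 0 1 (vnil Nat))
  ~> (\(β : Nat). \(θ : Nat). \(τ : Vec Nat β). \(b : elimNat (\(n : Nat). Type0) Nat (\(e : Nat). \(η : Type0). η) 1). b) 0 1 (vnil Nat) (elimVec Nat (\(l : Nat). \(α : Vec Nat l). Nat) 3 (\(ν : Nat). \(δ : Nat). \(ε : Vec Nat ν). \(c : elimNat (\(u : Nat). Type0) Nat (\(φ : Nat). \(x : Type0). x) 1). c) 0 (vnil Nat))
  ~> (\(β : Nat). \(θ : Vec Nat 0). \(τ : elimNat (\(b : Nat). Type0) Nat (\(n : Nat). \(e : Type0). e) 1). τ) 1 (vnil Nat) (elimVec Nat (\(η : Nat). \(l : Vec Nat η). Nat) 3 (\(α : Nat). \(ν : Nat). \(δ : Vec Nat α). \(ε : elimNat (\(c : Nat). Type0) Nat (\(u : Nat). \(φ : Type0). φ) 1). ε) 0 (vnil Nat))
  ~> (\(β : Vec Nat 0). \(θ : elimNat (\(τ : Nat). Type0) Nat (\(b : Nat). \(n : Type0). n) 1). θ) (vnil Nat) (elimVec Nat (\(e : Nat). \(η : Vec Nat e). Nat) 3 (\(l : Nat). \(α : Nat). \(ν : Vec Nat l). \(δ : elimNat (\(ε : Nat). Type0) Nat (\(c : Nat). \(u : Type0). u) 1). δ) 0 (vnil Nat))
  ~> (\(β : elimNat (\(θ : Nat). Type0) Nat (\(τ : Nat). \(b : Type0). b) 1). β) (elimVec Nat (\(n : Nat). \(e : Vec Nat n). Nat) 3 (\(η : Nat). \(l : Nat). \(α : Vec Nat η). \(ν : elimNat (\(δ : Nat). Type0) Nat (\(ε : Nat). \(c : Type0). c) 1). ν) 0 (vnil Nat))
  ~> elimVec Nat (\(β : Nat). \(θ : Vec Nat β). Nat) 3 (\(τ : Nat). \(b : Nat). \(n : Vec Nat τ). \(e : elimNat (\(η : Nat). Type0) Nat (\(l : Nat). \(α : Type0). α) 1). e) 0 (vnil Nat)
  ~> 3
the term's type:
  Nat


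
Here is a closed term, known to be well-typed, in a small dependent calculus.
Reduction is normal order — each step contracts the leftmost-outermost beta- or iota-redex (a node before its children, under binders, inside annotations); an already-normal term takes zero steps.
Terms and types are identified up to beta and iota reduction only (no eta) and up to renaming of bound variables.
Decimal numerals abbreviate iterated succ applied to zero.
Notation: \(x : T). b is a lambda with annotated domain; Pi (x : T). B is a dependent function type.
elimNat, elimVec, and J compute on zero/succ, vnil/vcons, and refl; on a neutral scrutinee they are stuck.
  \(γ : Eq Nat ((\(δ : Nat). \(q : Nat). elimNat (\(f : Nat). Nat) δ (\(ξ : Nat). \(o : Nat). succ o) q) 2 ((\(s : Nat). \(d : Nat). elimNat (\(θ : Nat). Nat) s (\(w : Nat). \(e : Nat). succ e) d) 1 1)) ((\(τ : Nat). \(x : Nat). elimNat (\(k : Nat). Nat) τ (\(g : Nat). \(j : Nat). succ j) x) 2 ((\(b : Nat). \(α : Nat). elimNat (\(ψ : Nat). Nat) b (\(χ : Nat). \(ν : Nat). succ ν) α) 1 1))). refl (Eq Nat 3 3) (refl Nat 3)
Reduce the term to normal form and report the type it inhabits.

resulting normal form:
  \(γ : Eq Nat 4 4). refl (Eq Nat 3 3) (refl Nat 3)
inferred type:
  Pi (γ : Eq Nat 4 4). Eq (Eq Nat 3 3) (refl Nat 3) (refl Nat 3)


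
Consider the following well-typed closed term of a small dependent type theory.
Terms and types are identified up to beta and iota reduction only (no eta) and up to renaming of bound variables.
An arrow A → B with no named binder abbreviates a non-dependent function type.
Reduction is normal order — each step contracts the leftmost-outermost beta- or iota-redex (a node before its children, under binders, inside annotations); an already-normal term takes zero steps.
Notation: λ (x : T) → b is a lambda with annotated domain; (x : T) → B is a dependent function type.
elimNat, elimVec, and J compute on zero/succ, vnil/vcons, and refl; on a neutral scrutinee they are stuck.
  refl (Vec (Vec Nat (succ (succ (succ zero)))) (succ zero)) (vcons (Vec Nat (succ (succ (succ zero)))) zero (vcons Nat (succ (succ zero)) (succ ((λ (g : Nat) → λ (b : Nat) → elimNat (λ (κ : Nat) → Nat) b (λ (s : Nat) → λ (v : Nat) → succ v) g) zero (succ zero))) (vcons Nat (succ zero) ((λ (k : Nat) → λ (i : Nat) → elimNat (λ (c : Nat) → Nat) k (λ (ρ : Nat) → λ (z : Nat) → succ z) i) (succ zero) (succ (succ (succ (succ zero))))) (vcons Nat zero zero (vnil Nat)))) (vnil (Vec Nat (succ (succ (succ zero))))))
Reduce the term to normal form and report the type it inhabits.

reduced normal form:
  refl (Vec (Vec Nat (succ (succ (succ zero)))) (succ zero)) (vcons (Vec Nat (succ (succ (succ zero)))) zero (vcons Nat (succ (succ zero)) (succ (succ zero)) (vcons Nat (succ zero) (succ (succ (succ (succ (succ zero))))) (vcons Nat zero zero (vnil Nat)))) (vnil (Vec Nat (succ (succ (succ zero))))))
inferred type:
  Eq (Vec (Vec Nat (succ (succ (succ zero)))) (succ zero)) (vcons (Vec Nat (succ (succ (succ zero)))) zero (vcons Nat (succ (succ zero)) (succ (succ zero)) (vcons Nat (succ zero) (succ (succ (succ (succ (succ zero))))) (vcons Nat zero zero (vnil Nat)))) (vnil (Vec Nat (succ (succ (succ zero)))))) (vcons (Vec Nat (succ (succ (succ zero)))) zero (vcons Nat (succ (succ zero)) (succ (succ zero)) (vcons Nat (succ zero) (succ (succ (succ (succ (succ zero))))) (vcons Nat zero zero (vnil Nat)))) (vnil (Vec Nat (succ (succ (succ zero))))))
observation: the term reaches its normal form after 18 normal-order steps.


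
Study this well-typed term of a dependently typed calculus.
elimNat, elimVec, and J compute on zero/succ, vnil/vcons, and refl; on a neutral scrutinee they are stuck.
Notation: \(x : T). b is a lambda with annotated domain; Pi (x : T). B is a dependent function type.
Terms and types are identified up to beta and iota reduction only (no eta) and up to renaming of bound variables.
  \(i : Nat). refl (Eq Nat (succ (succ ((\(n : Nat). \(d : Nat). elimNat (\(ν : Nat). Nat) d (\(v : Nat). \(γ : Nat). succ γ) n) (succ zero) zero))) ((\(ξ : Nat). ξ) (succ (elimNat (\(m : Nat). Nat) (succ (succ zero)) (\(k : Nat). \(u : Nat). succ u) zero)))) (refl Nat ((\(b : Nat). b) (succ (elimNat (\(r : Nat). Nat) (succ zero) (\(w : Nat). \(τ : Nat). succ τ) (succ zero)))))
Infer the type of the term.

the term's type:
  Pi (i : Nat). Eq (Eq Nat (succ (succ (succ zero))) (succ (succ (succ zero)))) (refl Nat (succ (succ (succ zero)))) (refl Nat (succ (succ (succ zero))))


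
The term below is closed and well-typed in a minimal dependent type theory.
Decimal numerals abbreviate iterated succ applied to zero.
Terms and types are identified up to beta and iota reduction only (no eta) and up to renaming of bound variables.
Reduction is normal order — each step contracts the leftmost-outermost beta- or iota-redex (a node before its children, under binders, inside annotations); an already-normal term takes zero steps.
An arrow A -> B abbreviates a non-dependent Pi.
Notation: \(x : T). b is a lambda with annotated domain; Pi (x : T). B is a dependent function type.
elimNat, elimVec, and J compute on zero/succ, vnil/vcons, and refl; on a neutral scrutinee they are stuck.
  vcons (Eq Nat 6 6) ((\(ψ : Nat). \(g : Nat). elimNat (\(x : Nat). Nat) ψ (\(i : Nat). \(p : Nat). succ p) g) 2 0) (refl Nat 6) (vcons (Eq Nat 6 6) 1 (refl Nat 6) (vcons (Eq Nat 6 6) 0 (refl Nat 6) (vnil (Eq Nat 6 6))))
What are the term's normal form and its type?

normal form:
  vcons (Eq Nat 6 6) 2 (refl Nat 6) (vcons (Eq Nat 6 6) 1 (refl Nat 6) (vcons (Eq Nat 6 6) 0 (refl Nat 6) (vnil (Eq Nat 6 6))))
type:
  Vec (Eq Nat 6 6) 3


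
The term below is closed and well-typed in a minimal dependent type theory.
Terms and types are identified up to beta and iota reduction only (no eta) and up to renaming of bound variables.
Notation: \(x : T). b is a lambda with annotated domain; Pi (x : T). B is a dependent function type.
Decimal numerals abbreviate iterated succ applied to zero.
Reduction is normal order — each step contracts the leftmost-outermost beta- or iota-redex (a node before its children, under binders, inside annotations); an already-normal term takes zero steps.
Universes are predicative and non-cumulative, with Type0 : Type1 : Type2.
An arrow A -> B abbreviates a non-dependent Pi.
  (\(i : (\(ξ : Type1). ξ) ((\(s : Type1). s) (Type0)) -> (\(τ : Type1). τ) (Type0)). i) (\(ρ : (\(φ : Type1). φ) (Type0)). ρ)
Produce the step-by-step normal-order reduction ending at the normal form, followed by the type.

normal-order reduction:
  (\(i : (\(ξ : Type1). ξ) ((\(s : Type1). s) (Type0)) -> (\(τ : Type1). τ) (Type0)). i) (\(ρ : (\(φ : Type1). φ) (Type0)). ρ)
  ~> \(i : (\(ξ : Type1). ξ) (Type0)). i
  ~> \(i : Type0). i
inferred type:
  Type0 -> Type0


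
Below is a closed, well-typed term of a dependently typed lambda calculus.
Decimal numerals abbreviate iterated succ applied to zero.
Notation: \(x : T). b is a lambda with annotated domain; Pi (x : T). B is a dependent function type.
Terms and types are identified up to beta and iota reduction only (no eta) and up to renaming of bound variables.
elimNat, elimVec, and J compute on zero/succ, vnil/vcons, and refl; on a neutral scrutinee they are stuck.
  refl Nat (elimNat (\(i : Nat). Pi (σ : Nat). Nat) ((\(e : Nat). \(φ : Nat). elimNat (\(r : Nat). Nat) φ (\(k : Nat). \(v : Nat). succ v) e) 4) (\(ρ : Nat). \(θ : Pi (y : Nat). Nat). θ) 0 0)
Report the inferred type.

the term's type:
  Eq Nat 4 4


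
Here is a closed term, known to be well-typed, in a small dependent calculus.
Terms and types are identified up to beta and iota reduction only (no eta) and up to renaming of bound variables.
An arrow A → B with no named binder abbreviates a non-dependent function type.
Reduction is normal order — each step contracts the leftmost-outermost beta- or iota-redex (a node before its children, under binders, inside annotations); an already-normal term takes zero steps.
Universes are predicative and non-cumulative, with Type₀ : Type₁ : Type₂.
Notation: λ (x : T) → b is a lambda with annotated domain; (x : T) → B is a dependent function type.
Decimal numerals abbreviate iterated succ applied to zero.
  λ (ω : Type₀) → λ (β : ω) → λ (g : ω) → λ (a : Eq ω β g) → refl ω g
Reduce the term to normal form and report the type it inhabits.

normal form:
  λ (ω : Type₀) → λ (β : ω) → λ (g : ω) → λ (a : Eq ω β g) → refl ω g
inferred type:
  (ω : Type₀) → (β : ω) → (g : ω) → Eq ω β g → Eq ω g g
observation: no redex remains anywhere in the term; it is its own normal form.


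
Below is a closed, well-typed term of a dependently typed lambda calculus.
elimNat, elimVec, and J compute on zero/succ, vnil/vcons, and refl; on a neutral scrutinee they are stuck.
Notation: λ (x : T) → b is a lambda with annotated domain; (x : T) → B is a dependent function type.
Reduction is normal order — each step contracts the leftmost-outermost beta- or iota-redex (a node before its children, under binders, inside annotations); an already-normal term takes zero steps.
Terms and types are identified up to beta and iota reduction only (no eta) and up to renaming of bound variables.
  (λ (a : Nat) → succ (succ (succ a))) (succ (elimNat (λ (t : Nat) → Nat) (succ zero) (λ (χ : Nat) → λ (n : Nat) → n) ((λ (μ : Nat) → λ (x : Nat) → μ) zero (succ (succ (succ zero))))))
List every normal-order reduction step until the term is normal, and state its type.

normal-order reduction sequence:
  (λ (a : Nat) → succ (succ (succ a))) (succ (elimNat (λ (t : Nat) → Nat) (succ zero) (λ (χ : Nat) → λ (n : Nat) → n) ((λ (μ : Nat) → λ (x : Nat) → μ) zero (succ (succ (succ zero))))))
  ~> succ (succ (succ (succ (elimNat (λ (a : Nat) → Nat) (succ zero) (λ (t : Nat) → λ (χ : Nat) → χ) ((λ (n : Nat) → λ (μ : Nat) → n) zero (succ (succ (succ zero))))))))
  ~> succ (succ (succ (succ (elimNat (λ (a : Nat) → Nat) (succ zero) (λ (t : Nat) → λ (χ : Nat) → χ) ((λ (n : Nat) → zero) (succ (succ (succ zero))))))))
  ~> succ (succ (succ (succ (elimNat (λ (a : Nat) → Nat) (succ zero) (λ (t : Nat) → λ (χ : Nat) → χ) zero))))
  ~> succ (succ (succ (succ (succ zero))))
type:
  Nat
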